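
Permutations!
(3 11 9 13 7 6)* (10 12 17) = [0, 1, 2, 11, 4, 5, 3, 6, 8, 13, 12, 9, 17, 7, 14, 15, 16, 10] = (3 11 9 13 7 6)(10 12 17)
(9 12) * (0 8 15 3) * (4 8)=(0 4 8 15 3)(9 12)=[4, 1, 2, 0, 8, 5, 6, 7, 15, 12, 10, 11, 9, 13, 14, 3]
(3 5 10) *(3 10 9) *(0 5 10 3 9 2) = [5, 1, 0, 10, 4, 2, 6, 7, 8, 9, 3] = (0 5 2)(3 10)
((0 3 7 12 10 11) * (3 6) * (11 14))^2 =(0 3 12 14)(6 7 10 11)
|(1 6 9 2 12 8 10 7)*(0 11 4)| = 24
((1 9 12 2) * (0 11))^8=((0 11)(1 9 12 2))^8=(12)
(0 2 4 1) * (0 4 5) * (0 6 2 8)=(0 8)(1 4)(2 5 6)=[8, 4, 5, 3, 1, 6, 2, 7, 0]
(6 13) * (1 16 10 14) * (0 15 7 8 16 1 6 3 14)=(0 15 7 8 16 10)(3 14 6 13)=[15, 1, 2, 14, 4, 5, 13, 8, 16, 9, 0, 11, 12, 3, 6, 7, 10]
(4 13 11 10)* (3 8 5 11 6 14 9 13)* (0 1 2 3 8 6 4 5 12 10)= (0 1 2 3 6 14 9 13 4 8 12 10 5 11)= [1, 2, 3, 6, 8, 11, 14, 7, 12, 13, 5, 0, 10, 4, 9]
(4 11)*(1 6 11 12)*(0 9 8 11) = [9, 6, 2, 3, 12, 5, 0, 7, 11, 8, 10, 4, 1] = (0 9 8 11 4 12 1 6)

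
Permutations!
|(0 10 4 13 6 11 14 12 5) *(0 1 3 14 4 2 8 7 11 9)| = |(0 10 2 8 7 11 4 13 6 9)(1 3 14 12 5)| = 10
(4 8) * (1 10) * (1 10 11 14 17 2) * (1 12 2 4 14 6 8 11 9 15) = (1 9 15)(2 12)(4 11 6 8 14 17) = [0, 9, 12, 3, 11, 5, 8, 7, 14, 15, 10, 6, 2, 13, 17, 1, 16, 4]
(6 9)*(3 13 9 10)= (3 13 9 6 10)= [0, 1, 2, 13, 4, 5, 10, 7, 8, 6, 3, 11, 12, 9]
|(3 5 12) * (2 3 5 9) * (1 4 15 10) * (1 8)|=30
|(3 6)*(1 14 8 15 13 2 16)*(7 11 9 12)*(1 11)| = 22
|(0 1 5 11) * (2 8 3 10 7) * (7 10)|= 4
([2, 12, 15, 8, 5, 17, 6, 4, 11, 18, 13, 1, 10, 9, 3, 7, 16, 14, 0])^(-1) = (0 18 9 13 10 12 1 11 8 3 14 17 5 4 7 15 2)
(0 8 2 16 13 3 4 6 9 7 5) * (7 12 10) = (0 8 2 16 13 3 4 6 9 12 10 7 5) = [8, 1, 16, 4, 6, 0, 9, 5, 2, 12, 7, 11, 10, 3, 14, 15, 13]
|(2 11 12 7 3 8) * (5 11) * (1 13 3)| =|(1 13 3 8 2 5 11 12 7)| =9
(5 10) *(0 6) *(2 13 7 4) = [6, 1, 13, 3, 2, 10, 0, 4, 8, 9, 5, 11, 12, 7] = (0 6)(2 13 7 4)(5 10)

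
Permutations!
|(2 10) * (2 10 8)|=|(10)(2 8)|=2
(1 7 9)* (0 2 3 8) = (0 2 3 8)(1 7 9) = [2, 7, 3, 8, 4, 5, 6, 9, 0, 1]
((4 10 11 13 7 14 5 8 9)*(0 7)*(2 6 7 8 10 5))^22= (0 11 5 9)(2 7)(4 8 13 10)(6 14)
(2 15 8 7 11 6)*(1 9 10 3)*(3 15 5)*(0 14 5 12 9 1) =(0 14 5 3)(2 12 9 10 15 8 7 11 6) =[14, 1, 12, 0, 4, 3, 2, 11, 7, 10, 15, 6, 9, 13, 5, 8]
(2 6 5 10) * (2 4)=[0, 1, 6, 3, 2, 10, 5, 7, 8, 9, 4]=(2 6 5 10 4)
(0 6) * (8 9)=(0 6)(8 9)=[6, 1, 2, 3, 4, 5, 0, 7, 9, 8]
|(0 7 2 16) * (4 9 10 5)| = 4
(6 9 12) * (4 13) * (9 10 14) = (4 13)(6 10 14 9 12) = [0, 1, 2, 3, 13, 5, 10, 7, 8, 12, 14, 11, 6, 4, 9]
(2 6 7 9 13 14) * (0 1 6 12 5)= (0 1 6 7 9 13 14 2 12 5)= [1, 6, 12, 3, 4, 0, 7, 9, 8, 13, 10, 11, 5, 14, 2]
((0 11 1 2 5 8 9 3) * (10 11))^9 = ((0 10 11 1 2 5 8 9 3))^9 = (11)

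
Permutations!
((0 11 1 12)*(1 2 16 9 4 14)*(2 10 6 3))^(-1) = ((0 11 10 6 3 2 16 9 4 14 1 12))^(-1) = (0 12 1 14 4 9 16 2 3 6 10 11)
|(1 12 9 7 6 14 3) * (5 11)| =14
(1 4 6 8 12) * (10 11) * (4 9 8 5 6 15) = (1 9 8 12)(4 15)(5 6)(10 11) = [0, 9, 2, 3, 15, 6, 5, 7, 12, 8, 11, 10, 1, 13, 14, 4]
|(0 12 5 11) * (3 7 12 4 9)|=|(0 4 9 3 7 12 5 11)|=8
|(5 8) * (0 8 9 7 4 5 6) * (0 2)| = 4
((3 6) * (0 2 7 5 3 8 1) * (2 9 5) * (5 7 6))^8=((0 9 7 2 6 8 1)(3 5))^8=(0 9 7 2 6 8 1)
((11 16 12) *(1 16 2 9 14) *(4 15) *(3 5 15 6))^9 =((1 16 12 11 2 9 14)(3 5 15 4 6))^9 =(1 12 2 14 16 11 9)(3 6 4 15 5)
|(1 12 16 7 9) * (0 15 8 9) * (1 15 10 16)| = 12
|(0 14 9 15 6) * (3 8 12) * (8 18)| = 20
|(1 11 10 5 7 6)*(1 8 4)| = 8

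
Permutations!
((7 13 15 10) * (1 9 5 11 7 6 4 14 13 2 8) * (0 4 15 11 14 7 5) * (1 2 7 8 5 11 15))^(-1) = ((0 4 8 2 5 14 13 15 10 6 1 9))^(-1) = (0 9 1 6 10 15 13 14 5 2 8 4)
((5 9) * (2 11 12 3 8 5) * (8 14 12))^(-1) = (2 9 5 8 11)(3 12 14)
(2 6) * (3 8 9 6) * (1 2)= (1 2 3 8 9 6)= [0, 2, 3, 8, 4, 5, 1, 7, 9, 6]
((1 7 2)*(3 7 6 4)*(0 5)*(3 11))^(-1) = (0 5)(1 2 7 3 11 4 6)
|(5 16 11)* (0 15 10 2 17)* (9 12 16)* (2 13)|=30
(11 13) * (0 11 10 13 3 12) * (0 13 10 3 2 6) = [11, 1, 6, 12, 4, 5, 0, 7, 8, 9, 10, 2, 13, 3] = (0 11 2 6)(3 12 13)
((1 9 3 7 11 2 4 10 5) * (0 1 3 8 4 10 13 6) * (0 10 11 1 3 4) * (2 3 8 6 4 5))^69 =((0 8)(1 9 6 10 2 11 3 7)(4 13))^69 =(0 8)(1 11 6 7 2 9 3 10)(4 13)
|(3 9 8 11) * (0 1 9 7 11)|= 12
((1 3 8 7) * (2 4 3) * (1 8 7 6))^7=(8)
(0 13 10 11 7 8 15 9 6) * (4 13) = [4, 1, 2, 3, 13, 5, 0, 8, 15, 6, 11, 7, 12, 10, 14, 9] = (0 4 13 10 11 7 8 15 9 6)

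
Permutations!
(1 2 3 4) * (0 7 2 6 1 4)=(0 7 2 3)(1 6)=[7, 6, 3, 0, 4, 5, 1, 2]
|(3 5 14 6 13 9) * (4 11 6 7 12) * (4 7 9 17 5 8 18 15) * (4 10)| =|(3 8 18 15 10 4 11 6 13 17 5 14 9)(7 12)| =26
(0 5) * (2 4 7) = (0 5)(2 4 7) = [5, 1, 4, 3, 7, 0, 6, 2]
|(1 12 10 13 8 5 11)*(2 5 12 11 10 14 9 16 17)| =|(1 11)(2 5 10 13 8 12 14 9 16 17)| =10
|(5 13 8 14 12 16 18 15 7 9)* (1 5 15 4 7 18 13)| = |(1 5)(4 7 9 15 18)(8 14 12 16 13)| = 10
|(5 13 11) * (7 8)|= |(5 13 11)(7 8)|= 6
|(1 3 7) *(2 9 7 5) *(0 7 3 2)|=|(0 7 1 2 9 3 5)|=7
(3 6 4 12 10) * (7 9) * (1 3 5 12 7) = (1 3 6 4 7 9)(5 12 10) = [0, 3, 2, 6, 7, 12, 4, 9, 8, 1, 5, 11, 10]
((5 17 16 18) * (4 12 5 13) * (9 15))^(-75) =(4 5 16 13 12 17 18)(9 15)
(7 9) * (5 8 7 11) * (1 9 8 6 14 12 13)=(1 9 11 5 6 14 12 13)(7 8)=[0, 9, 2, 3, 4, 6, 14, 8, 7, 11, 10, 5, 13, 1, 12]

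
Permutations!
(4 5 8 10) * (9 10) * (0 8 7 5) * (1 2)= (0 8 9 10 4)(1 2)(5 7)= [8, 2, 1, 3, 0, 7, 6, 5, 9, 10, 4]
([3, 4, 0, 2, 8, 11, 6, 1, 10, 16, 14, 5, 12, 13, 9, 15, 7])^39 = (1 7 16 9 14 10 8 4)(5 11)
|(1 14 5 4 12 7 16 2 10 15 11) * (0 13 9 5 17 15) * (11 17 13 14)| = 22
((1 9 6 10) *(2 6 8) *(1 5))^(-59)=((1 9 8 2 6 10 5))^(-59)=(1 6 9 10 8 5 2)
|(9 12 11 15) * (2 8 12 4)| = 7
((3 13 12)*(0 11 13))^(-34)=(0 11 13 12 3)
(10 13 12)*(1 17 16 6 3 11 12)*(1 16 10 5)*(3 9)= (1 17 10 13 16 6 9 3 11 12 5)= [0, 17, 2, 11, 4, 1, 9, 7, 8, 3, 13, 12, 5, 16, 14, 15, 6, 10]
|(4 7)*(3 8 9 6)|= |(3 8 9 6)(4 7)|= 4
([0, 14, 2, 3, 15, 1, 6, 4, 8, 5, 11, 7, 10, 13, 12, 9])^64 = [0, 11, 2, 3, 1, 10, 6, 5, 8, 12, 15, 9, 4, 13, 7, 14]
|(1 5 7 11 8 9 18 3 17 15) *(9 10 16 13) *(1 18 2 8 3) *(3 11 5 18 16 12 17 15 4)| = |(1 18)(2 8 10 12 17 4 3 15 16 13 9)(5 7)| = 22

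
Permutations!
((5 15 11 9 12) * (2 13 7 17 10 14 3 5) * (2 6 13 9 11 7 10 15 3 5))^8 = ((2 9 12 6 13 10 14 5 3)(7 17 15))^8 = (2 3 5 14 10 13 6 12 9)(7 15 17)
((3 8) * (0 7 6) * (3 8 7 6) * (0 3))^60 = (8)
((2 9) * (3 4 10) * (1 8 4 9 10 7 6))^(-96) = ((1 8 4 7 6)(2 10 3 9))^(-96) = (10)(1 6 7 4 8)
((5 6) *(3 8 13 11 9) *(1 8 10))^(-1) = ((1 8 13 11 9 3 10)(5 6))^(-1) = (1 10 3 9 11 13 8)(5 6)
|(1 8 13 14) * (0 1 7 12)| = |(0 1 8 13 14 7 12)| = 7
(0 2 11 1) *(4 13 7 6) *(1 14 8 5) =(0 2 11 14 8 5 1)(4 13 7 6) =[2, 0, 11, 3, 13, 1, 4, 6, 5, 9, 10, 14, 12, 7, 8]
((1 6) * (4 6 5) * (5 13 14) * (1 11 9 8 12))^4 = ((1 13 14 5 4 6 11 9 8 12))^4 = (1 4 8 14 11)(5 9 13 6 12)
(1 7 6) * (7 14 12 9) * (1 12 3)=(1 14 3)(6 12 9 7)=[0, 14, 2, 1, 4, 5, 12, 6, 8, 7, 10, 11, 9, 13, 3]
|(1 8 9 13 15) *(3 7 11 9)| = |(1 8 3 7 11 9 13 15)| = 8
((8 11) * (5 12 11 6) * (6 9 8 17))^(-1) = (5 6 17 11 12)(8 9)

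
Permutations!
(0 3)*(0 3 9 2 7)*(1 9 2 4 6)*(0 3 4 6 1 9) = (0 2 7 3 4 1)(6 9) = [2, 0, 7, 4, 1, 5, 9, 3, 8, 6]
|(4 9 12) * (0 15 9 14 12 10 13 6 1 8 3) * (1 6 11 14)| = |(0 15 9 10 13 11 14 12 4 1 8 3)| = 12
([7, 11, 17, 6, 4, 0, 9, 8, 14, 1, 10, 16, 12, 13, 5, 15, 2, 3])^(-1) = (0 5 14 8 7)(1 9 6 3 17 2 16 11)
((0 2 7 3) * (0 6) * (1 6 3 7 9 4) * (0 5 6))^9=(0 1 4 9 2)(5 6)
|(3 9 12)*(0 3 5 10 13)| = 7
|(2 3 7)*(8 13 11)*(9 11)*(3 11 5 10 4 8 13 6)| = |(2 11 13 9 5 10 4 8 6 3 7)| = 11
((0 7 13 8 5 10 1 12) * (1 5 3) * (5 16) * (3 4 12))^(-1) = (0 12 4 8 13 7)(1 3)(5 16 10)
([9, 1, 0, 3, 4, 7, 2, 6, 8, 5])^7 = [9, 1, 0, 3, 4, 7, 2, 6, 8, 5]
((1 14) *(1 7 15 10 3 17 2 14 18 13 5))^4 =(18)(2 10 14 3 7 17 15)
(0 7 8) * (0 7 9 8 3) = (0 9 8 7 3) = [9, 1, 2, 0, 4, 5, 6, 3, 7, 8]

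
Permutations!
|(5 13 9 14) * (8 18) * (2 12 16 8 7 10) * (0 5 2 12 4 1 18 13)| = |(0 5)(1 18 7 10 12 16 8 13 9 14 2 4)| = 12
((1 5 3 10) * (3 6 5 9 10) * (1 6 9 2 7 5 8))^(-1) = (1 8 6 10 9 5 7 2)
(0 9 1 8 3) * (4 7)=(0 9 1 8 3)(4 7)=[9, 8, 2, 0, 7, 5, 6, 4, 3, 1]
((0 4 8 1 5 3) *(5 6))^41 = (0 3 5 6 1 8 4) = ((0 4 8 1 6 5 3))^41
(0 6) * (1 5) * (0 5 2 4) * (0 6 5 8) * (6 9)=(0 5 1 2 4 9 6 8)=[5, 2, 4, 3, 9, 1, 8, 7, 0, 6]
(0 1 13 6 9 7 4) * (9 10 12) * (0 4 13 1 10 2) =(0 10 12 9 7 13 6 2) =[10, 1, 0, 3, 4, 5, 2, 13, 8, 7, 12, 11, 9, 6]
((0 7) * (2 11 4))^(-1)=((0 7)(2 11 4))^(-1)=(0 7)(2 4 11)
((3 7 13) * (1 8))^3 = ((1 8)(3 7 13))^3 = (13)(1 8)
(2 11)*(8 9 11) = (2 8 9 11) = [0, 1, 8, 3, 4, 5, 6, 7, 9, 11, 10, 2]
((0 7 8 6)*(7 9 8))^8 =(9)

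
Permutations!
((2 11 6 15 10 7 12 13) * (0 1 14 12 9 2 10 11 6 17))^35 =(0 6 10 1 15 7 14 11 9 12 17 2 13) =((0 1 14 12 13 10 7 9 2 6 15 11 17))^35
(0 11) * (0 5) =(0 11 5) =[11, 1, 2, 3, 4, 0, 6, 7, 8, 9, 10, 5]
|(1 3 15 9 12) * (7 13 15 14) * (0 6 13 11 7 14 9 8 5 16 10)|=8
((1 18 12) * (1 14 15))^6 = (1 18 12 14 15)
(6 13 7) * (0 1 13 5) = (0 1 13 7 6 5) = [1, 13, 2, 3, 4, 0, 5, 6, 8, 9, 10, 11, 12, 7]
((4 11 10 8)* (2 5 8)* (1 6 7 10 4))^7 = ((1 6 7 10 2 5 8)(4 11))^7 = (4 11)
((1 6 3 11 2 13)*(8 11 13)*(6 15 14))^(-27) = (1 6)(3 15)(13 14) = ((1 15 14 6 3 13)(2 8 11))^(-27)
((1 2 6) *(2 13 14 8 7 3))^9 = (1 13 14 8 7 3 2 6)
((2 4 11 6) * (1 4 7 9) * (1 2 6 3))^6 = (1 11)(3 4)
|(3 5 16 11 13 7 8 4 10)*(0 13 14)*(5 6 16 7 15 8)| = |(0 13 15 8 4 10 3 6 16 11 14)(5 7)| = 22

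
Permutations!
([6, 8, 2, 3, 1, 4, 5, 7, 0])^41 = [8, 4, 2, 3, 5, 6, 0, 7, 1]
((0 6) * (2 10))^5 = (0 6)(2 10)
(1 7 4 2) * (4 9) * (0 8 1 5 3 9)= [8, 7, 5, 9, 2, 3, 6, 0, 1, 4]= (0 8 1 7)(2 5 3 9 4)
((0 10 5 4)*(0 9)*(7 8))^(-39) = ((0 10 5 4 9)(7 8))^(-39) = (0 10 5 4 9)(7 8)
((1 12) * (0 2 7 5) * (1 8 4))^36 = (12)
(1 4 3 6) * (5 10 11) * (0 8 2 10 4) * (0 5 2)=[8, 5, 10, 6, 3, 4, 1, 7, 0, 9, 11, 2]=(0 8)(1 5 4 3 6)(2 10 11)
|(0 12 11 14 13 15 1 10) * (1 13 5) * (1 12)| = |(0 1 10)(5 12 11 14)(13 15)| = 12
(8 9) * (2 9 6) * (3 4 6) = (2 9 8 3 4 6) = [0, 1, 9, 4, 6, 5, 2, 7, 3, 8]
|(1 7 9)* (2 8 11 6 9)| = 7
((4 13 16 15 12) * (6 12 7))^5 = ((4 13 16 15 7 6 12))^5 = (4 6 15 13 12 7 16)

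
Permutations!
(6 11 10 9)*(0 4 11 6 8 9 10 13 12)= (0 4 11 13 12)(8 9)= [4, 1, 2, 3, 11, 5, 6, 7, 9, 8, 10, 13, 0, 12]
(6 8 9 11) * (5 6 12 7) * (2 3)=(2 3)(5 6 8 9 11 12 7)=[0, 1, 3, 2, 4, 6, 8, 5, 9, 11, 10, 12, 7]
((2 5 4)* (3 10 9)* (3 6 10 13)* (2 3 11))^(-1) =(2 11 13 3 4 5)(6 9 10)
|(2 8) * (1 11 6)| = |(1 11 6)(2 8)| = 6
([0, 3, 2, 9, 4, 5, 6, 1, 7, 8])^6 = [0, 3, 2, 9, 4, 5, 6, 1, 7, 8]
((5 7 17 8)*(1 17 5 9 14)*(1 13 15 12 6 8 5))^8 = (17)(6 8 9 14 13 15 12)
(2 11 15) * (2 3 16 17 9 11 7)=[0, 1, 7, 16, 4, 5, 6, 2, 8, 11, 10, 15, 12, 13, 14, 3, 17, 9]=(2 7)(3 16 17 9 11 15)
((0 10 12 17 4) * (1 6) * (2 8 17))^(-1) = (0 4 17 8 2 12 10)(1 6)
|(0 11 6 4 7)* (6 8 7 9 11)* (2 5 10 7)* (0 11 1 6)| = |(1 6 4 9)(2 5 10 7 11 8)| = 12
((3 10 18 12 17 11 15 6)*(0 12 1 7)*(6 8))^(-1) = (0 7 1 18 10 3 6 8 15 11 17 12)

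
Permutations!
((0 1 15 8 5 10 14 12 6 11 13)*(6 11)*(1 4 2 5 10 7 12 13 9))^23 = (0 15 7 13 1 5 14 9 2 10 11 4 8 12)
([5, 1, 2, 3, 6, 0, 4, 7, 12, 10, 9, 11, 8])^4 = (12)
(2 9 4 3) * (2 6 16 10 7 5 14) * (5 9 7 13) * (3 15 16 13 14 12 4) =(2 7 9 3 6 13 5 12 4 15 16 10 14) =[0, 1, 7, 6, 15, 12, 13, 9, 8, 3, 14, 11, 4, 5, 2, 16, 10]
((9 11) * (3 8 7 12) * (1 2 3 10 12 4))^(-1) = (1 4 7 8 3 2)(9 11)(10 12)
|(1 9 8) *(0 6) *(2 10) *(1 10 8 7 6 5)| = 6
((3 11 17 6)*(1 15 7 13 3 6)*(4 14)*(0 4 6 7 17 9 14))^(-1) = (0 4)(1 17 15)(3 13 7 6 14 9 11)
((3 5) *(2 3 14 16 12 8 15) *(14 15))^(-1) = (2 15 5 3)(8 12 16 14)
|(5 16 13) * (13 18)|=4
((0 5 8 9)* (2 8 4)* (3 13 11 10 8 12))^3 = ((0 5 4 2 12 3 13 11 10 8 9))^3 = (0 2 13 8 5 12 11 9 4 3 10)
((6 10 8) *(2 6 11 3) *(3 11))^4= ((11)(2 6 10 8 3))^4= (11)(2 3 8 10 6)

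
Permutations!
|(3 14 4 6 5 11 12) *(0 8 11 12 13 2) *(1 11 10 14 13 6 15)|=|(0 8 10 14 4 15 1 11 6 5 12 3 13 2)|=14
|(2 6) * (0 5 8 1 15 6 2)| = 6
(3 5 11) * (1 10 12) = (1 10 12)(3 5 11) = [0, 10, 2, 5, 4, 11, 6, 7, 8, 9, 12, 3, 1]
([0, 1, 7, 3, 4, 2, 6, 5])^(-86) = [0, 1, 7, 3, 4, 2, 6, 5]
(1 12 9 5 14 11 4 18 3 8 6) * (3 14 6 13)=(1 12 9 5 6)(3 8 13)(4 18 14 11)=[0, 12, 2, 8, 18, 6, 1, 7, 13, 5, 10, 4, 9, 3, 11, 15, 16, 17, 14]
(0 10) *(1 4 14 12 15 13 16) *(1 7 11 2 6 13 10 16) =(0 16 7 11 2 6 13 1 4 14 12 15 10) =[16, 4, 6, 3, 14, 5, 13, 11, 8, 9, 0, 2, 15, 1, 12, 10, 7]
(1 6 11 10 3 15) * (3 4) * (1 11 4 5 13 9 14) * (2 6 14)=(1 14)(2 6 4 3 15 11 10 5 13 9)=[0, 14, 6, 15, 3, 13, 4, 7, 8, 2, 5, 10, 12, 9, 1, 11]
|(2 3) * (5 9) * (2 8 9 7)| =|(2 3 8 9 5 7)| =6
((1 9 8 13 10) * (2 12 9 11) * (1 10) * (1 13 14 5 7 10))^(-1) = ((1 11 2 12 9 8 14 5 7 10))^(-1) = (1 10 7 5 14 8 9 12 2 11)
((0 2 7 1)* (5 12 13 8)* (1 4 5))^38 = (0 7 5 13 1 2 4 12 8)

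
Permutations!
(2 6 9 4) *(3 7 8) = (2 6 9 4)(3 7 8) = [0, 1, 6, 7, 2, 5, 9, 8, 3, 4]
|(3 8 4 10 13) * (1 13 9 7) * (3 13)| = |(13)(1 3 8 4 10 9 7)| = 7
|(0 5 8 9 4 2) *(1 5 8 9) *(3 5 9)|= |(0 8 1 9 4 2)(3 5)|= 6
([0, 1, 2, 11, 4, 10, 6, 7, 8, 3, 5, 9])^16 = (3 11 9)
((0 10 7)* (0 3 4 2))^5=(0 2 4 3 7 10)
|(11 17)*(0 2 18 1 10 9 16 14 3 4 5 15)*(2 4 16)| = |(0 4 5 15)(1 10 9 2 18)(3 16 14)(11 17)| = 60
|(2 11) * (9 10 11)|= |(2 9 10 11)|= 4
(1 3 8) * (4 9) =(1 3 8)(4 9) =[0, 3, 2, 8, 9, 5, 6, 7, 1, 4]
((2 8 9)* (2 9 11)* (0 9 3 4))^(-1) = (0 4 3 9)(2 11 8)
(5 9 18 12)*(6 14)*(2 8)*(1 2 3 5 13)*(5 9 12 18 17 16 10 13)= (18)(1 2 8 3 9 17 16 10 13)(5 12)(6 14)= [0, 2, 8, 9, 4, 12, 14, 7, 3, 17, 13, 11, 5, 1, 6, 15, 10, 16, 18]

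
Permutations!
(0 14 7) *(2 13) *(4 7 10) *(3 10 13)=(0 14 13 2 3 10 4 7)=[14, 1, 3, 10, 7, 5, 6, 0, 8, 9, 4, 11, 12, 2, 13]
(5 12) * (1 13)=(1 13)(5 12)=[0, 13, 2, 3, 4, 12, 6, 7, 8, 9, 10, 11, 5, 1]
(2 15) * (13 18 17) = (2 15)(13 18 17) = [0, 1, 15, 3, 4, 5, 6, 7, 8, 9, 10, 11, 12, 18, 14, 2, 16, 13, 17]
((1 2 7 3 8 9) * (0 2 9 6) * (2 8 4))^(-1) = ((0 8 6)(1 9)(2 7 3 4))^(-1) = (0 6 8)(1 9)(2 4 3 7)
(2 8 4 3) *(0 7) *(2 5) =(0 7)(2 8 4 3 5) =[7, 1, 8, 5, 3, 2, 6, 0, 4]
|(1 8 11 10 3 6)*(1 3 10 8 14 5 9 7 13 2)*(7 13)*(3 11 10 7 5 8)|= |(1 14 8 10 7 5 9 13 2)(3 6 11)|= 9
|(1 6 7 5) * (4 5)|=5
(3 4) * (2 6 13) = (2 6 13)(3 4) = [0, 1, 6, 4, 3, 5, 13, 7, 8, 9, 10, 11, 12, 2]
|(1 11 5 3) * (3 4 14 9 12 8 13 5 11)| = |(1 3)(4 14 9 12 8 13 5)| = 14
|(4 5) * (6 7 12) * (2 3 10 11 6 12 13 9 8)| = 18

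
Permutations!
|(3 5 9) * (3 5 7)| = 2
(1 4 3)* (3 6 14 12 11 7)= (1 4 6 14 12 11 7 3)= [0, 4, 2, 1, 6, 5, 14, 3, 8, 9, 10, 7, 11, 13, 12]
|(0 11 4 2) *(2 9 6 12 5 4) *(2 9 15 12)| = 20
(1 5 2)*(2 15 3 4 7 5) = [0, 2, 1, 4, 7, 15, 6, 5, 8, 9, 10, 11, 12, 13, 14, 3] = (1 2)(3 4 7 5 15)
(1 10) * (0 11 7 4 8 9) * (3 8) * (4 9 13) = (0 11 7 9)(1 10)(3 8 13 4) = [11, 10, 2, 8, 3, 5, 6, 9, 13, 0, 1, 7, 12, 4]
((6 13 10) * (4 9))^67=(4 9)(6 13 10)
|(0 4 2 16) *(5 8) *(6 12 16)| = 6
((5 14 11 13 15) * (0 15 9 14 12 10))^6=((0 15 5 12 10)(9 14 11 13))^6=(0 15 5 12 10)(9 11)(13 14)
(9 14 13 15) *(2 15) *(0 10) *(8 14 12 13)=(0 10)(2 15 9 12 13)(8 14)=[10, 1, 15, 3, 4, 5, 6, 7, 14, 12, 0, 11, 13, 2, 8, 9]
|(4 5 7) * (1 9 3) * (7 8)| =12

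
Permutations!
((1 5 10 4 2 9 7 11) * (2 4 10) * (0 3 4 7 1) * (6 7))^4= (0 7 4)(3 11 6)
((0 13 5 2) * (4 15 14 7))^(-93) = (0 2 5 13)(4 7 14 15)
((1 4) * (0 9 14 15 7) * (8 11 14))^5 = (0 15 11 9 7 14 8)(1 4)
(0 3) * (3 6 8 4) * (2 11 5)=(0 6 8 4 3)(2 11 5)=[6, 1, 11, 0, 3, 2, 8, 7, 4, 9, 10, 5]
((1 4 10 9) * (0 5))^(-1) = (0 5)(1 9 10 4)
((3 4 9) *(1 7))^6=(9)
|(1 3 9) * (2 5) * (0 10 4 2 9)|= |(0 10 4 2 5 9 1 3)|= 8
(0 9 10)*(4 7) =[9, 1, 2, 3, 7, 5, 6, 4, 8, 10, 0] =(0 9 10)(4 7)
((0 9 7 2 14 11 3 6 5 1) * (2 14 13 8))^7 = (0 5 3 14 9 1 6 11 7)(2 13 8)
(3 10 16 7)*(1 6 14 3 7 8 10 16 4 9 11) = (1 6 14 3 16 8 10 4 9 11) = [0, 6, 2, 16, 9, 5, 14, 7, 10, 11, 4, 1, 12, 13, 3, 15, 8]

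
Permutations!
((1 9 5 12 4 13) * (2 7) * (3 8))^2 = (1 5 4)(9 12 13)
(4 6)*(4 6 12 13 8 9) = [0, 1, 2, 3, 12, 5, 6, 7, 9, 4, 10, 11, 13, 8] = (4 12 13 8 9)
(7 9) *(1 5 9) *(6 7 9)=(9)(1 5 6 7)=[0, 5, 2, 3, 4, 6, 7, 1, 8, 9]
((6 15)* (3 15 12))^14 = ((3 15 6 12))^14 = (3 6)(12 15)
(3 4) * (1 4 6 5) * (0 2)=(0 2)(1 4 3 6 5)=[2, 4, 0, 6, 3, 1, 5]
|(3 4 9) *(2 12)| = 6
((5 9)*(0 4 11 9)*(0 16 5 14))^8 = (16)(0 9 4 14 11)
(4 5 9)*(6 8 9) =[0, 1, 2, 3, 5, 6, 8, 7, 9, 4] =(4 5 6 8 9)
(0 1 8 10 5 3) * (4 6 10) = (0 1 8 4 6 10 5 3) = [1, 8, 2, 0, 6, 3, 10, 7, 4, 9, 5]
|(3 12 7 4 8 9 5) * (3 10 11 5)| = 6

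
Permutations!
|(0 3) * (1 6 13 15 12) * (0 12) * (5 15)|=8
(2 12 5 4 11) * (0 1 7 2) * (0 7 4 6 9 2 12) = (0 1 4 11 7 12 5 6 9 2) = [1, 4, 0, 3, 11, 6, 9, 12, 8, 2, 10, 7, 5]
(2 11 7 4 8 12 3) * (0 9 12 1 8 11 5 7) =[9, 8, 5, 2, 11, 7, 6, 4, 1, 12, 10, 0, 3] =(0 9 12 3 2 5 7 4 11)(1 8)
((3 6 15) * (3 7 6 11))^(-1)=(3 11)(6 7 15)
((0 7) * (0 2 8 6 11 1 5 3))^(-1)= ((0 7 2 8 6 11 1 5 3))^(-1)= (0 3 5 1 11 6 8 2 7)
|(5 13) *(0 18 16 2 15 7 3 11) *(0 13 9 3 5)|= 11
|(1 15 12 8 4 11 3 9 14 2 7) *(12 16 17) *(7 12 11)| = |(1 15 16 17 11 3 9 14 2 12 8 4 7)| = 13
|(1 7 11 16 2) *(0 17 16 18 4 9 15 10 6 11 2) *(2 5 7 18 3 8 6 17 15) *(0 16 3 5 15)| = 45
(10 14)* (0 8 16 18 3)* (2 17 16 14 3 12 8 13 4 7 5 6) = (0 13 4 7 5 6 2 17 16 18 12 8 14 10 3) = [13, 1, 17, 0, 7, 6, 2, 5, 14, 9, 3, 11, 8, 4, 10, 15, 18, 16, 12]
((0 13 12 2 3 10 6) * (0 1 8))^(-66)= (0 6 2)(1 3 13)(8 10 12)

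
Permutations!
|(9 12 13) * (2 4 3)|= |(2 4 3)(9 12 13)|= 3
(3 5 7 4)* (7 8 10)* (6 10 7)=(3 5 8 7 4)(6 10)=[0, 1, 2, 5, 3, 8, 10, 4, 7, 9, 6]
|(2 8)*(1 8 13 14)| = 5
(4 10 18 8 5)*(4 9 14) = (4 10 18 8 5 9 14) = [0, 1, 2, 3, 10, 9, 6, 7, 5, 14, 18, 11, 12, 13, 4, 15, 16, 17, 8]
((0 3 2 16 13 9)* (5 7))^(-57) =(0 16)(2 9)(3 13)(5 7)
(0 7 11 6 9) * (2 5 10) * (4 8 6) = [7, 1, 5, 3, 8, 10, 9, 11, 6, 0, 2, 4] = (0 7 11 4 8 6 9)(2 5 10)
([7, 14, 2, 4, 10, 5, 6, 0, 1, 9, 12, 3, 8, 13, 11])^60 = [0, 4, 2, 8, 1, 5, 6, 7, 3, 9, 14, 12, 11, 13, 10]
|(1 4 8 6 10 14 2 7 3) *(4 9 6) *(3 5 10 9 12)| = |(1 12 3)(2 7 5 10 14)(4 8)(6 9)| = 30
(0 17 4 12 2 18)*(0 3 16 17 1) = (0 1)(2 18 3 16 17 4 12) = [1, 0, 18, 16, 12, 5, 6, 7, 8, 9, 10, 11, 2, 13, 14, 15, 17, 4, 3]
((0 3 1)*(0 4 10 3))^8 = ((1 4 10 3))^8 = (10)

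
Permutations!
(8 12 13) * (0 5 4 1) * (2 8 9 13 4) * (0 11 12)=[5, 11, 8, 3, 1, 2, 6, 7, 0, 13, 10, 12, 4, 9]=(0 5 2 8)(1 11 12 4)(9 13)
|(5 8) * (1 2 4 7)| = 4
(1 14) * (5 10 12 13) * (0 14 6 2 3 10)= (0 14 1 6 2 3 10 12 13 5)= [14, 6, 3, 10, 4, 0, 2, 7, 8, 9, 12, 11, 13, 5, 1]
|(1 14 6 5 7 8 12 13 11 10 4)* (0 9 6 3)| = |(0 9 6 5 7 8 12 13 11 10 4 1 14 3)| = 14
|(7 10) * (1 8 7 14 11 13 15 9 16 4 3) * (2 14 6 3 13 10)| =45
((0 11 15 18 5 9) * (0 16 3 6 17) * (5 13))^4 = (0 13 3 11 5 6 15 9 17 18 16)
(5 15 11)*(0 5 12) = (0 5 15 11 12) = [5, 1, 2, 3, 4, 15, 6, 7, 8, 9, 10, 12, 0, 13, 14, 11]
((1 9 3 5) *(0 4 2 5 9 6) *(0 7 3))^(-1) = (0 9 3 7 6 1 5 2 4)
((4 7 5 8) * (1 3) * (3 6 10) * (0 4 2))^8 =(10)(0 7 8)(2 4 5) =((0 4 7 5 8 2)(1 6 10 3))^8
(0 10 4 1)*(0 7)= (0 10 4 1 7)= [10, 7, 2, 3, 1, 5, 6, 0, 8, 9, 4]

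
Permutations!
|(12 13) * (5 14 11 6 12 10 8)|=8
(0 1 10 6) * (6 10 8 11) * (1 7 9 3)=(0 7 9 3 1 8 11 6)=[7, 8, 2, 1, 4, 5, 0, 9, 11, 3, 10, 6]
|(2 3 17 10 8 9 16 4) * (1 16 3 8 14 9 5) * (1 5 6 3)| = |(1 16 4 2 8 6 3 17 10 14 9)| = 11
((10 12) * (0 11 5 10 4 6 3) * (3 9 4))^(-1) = ((0 11 5 10 12 3)(4 6 9))^(-1) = (0 3 12 10 5 11)(4 9 6)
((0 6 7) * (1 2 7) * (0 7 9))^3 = (0 2 6 9 1)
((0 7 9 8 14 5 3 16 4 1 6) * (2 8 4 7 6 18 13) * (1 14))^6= (1 18 13 2 8)(3 5 14 4 9 7 16)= ((0 6)(1 18 13 2 8)(3 16 7 9 4 14 5))^6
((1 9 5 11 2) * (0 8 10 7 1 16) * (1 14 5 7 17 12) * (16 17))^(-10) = ((0 8 10 16)(1 9 7 14 5 11 2 17 12))^(-10) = (0 10)(1 12 17 2 11 5 14 7 9)(8 16)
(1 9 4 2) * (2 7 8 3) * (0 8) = (0 8 3 2 1 9 4 7) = [8, 9, 1, 2, 7, 5, 6, 0, 3, 4]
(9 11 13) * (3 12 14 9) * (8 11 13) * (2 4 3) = (2 4 3 12 14 9 13)(8 11) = [0, 1, 4, 12, 3, 5, 6, 7, 11, 13, 10, 8, 14, 2, 9]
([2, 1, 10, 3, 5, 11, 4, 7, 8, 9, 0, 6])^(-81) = (4 6 11 5)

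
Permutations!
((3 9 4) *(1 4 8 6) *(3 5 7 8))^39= ((1 4 5 7 8 6)(3 9))^39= (1 7)(3 9)(4 8)(5 6)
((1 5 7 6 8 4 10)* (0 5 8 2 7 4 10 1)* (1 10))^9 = ((0 5 4 10)(1 8)(2 7 6))^9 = (0 5 4 10)(1 8)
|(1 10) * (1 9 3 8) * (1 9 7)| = 3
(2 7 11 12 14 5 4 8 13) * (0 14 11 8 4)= (0 14 5)(2 7 8 13)(11 12)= [14, 1, 7, 3, 4, 0, 6, 8, 13, 9, 10, 12, 11, 2, 5]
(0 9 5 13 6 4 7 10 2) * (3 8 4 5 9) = (0 3 8 4 7 10 2)(5 13 6) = [3, 1, 0, 8, 7, 13, 5, 10, 4, 9, 2, 11, 12, 6]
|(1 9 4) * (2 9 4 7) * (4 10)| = |(1 10 4)(2 9 7)| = 3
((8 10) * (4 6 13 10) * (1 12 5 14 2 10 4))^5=((1 12 5 14 2 10 8)(4 6 13))^5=(1 10 14 12 8 2 5)(4 13 6)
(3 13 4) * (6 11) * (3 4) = (3 13)(6 11) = [0, 1, 2, 13, 4, 5, 11, 7, 8, 9, 10, 6, 12, 3]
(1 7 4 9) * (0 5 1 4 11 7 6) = (0 5 1 6)(4 9)(7 11) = [5, 6, 2, 3, 9, 1, 0, 11, 8, 4, 10, 7]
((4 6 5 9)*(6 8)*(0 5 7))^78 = ((0 5 9 4 8 6 7))^78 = (0 5 9 4 8 6 7)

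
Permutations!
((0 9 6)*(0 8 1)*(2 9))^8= (0 9 8)(1 2 6)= ((0 2 9 6 8 1))^8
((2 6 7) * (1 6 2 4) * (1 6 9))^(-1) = (1 9)(4 7 6)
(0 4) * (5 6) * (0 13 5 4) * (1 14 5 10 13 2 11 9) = (1 14 5 6 4 2 11 9)(10 13) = [0, 14, 11, 3, 2, 6, 4, 7, 8, 1, 13, 9, 12, 10, 5]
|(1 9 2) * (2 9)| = |(9)(1 2)| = 2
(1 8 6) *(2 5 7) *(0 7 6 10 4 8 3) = (0 7 2 5 6 1 3)(4 8 10) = [7, 3, 5, 0, 8, 6, 1, 2, 10, 9, 4]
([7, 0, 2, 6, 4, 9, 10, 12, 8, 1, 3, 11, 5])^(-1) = [1, 9, 2, 10, 4, 12, 3, 0, 8, 5, 6, 11, 7]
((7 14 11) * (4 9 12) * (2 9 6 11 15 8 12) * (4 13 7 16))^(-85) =(2 9)(4 16 11 6)(7 13 12 8 15 14)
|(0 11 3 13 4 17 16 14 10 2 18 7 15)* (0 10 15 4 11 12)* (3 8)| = 36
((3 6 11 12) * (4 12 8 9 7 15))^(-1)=((3 6 11 8 9 7 15 4 12))^(-1)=(3 12 4 15 7 9 8 11 6)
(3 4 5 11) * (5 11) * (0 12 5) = (0 12 5)(3 4 11) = [12, 1, 2, 4, 11, 0, 6, 7, 8, 9, 10, 3, 5]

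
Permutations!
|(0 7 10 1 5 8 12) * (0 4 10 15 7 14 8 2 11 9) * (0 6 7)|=14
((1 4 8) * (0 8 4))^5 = ((0 8 1))^5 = (0 1 8)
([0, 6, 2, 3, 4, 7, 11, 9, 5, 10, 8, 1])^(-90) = [0, 1, 2, 3, 4, 5, 6, 7, 8, 9, 10, 11]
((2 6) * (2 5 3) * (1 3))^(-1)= ((1 3 2 6 5))^(-1)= (1 5 6 2 3)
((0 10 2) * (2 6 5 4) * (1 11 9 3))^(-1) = (0 2 4 5 6 10)(1 3 9 11)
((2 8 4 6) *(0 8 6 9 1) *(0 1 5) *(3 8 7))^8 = ((0 7 3 8 4 9 5)(2 6))^8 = (0 7 3 8 4 9 5)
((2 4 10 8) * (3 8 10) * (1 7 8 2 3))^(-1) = ((10)(1 7 8 3 2 4))^(-1) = (10)(1 4 2 3 8 7)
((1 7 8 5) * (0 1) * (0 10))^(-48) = (10)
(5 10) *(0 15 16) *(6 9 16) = (0 15 6 9 16)(5 10) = [15, 1, 2, 3, 4, 10, 9, 7, 8, 16, 5, 11, 12, 13, 14, 6, 0]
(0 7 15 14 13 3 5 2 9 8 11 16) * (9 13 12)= (0 7 15 14 12 9 8 11 16)(2 13 3 5)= [7, 1, 13, 5, 4, 2, 6, 15, 11, 8, 10, 16, 9, 3, 12, 14, 0]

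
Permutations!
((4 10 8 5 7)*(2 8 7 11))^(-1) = ((2 8 5 11)(4 10 7))^(-1) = (2 11 5 8)(4 7 10)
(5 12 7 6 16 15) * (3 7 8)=[0, 1, 2, 7, 4, 12, 16, 6, 3, 9, 10, 11, 8, 13, 14, 5, 15]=(3 7 6 16 15 5 12 8)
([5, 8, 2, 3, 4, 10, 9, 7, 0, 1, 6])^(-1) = [8, 9, 2, 3, 4, 0, 10, 7, 1, 6, 5]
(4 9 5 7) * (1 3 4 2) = [0, 3, 1, 4, 9, 7, 6, 2, 8, 5] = (1 3 4 9 5 7 2)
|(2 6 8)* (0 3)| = 6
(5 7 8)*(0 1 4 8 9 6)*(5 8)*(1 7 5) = (0 7 9 6)(1 4) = [7, 4, 2, 3, 1, 5, 0, 9, 8, 6]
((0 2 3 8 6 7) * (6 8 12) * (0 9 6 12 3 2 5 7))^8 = (12)(0 9 5 6 7)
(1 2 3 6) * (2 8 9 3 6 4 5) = [0, 8, 6, 4, 5, 2, 1, 7, 9, 3] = (1 8 9 3 4 5 2 6)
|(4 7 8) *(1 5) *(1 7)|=|(1 5 7 8 4)|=5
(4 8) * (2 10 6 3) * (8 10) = (2 8 4 10 6 3) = [0, 1, 8, 2, 10, 5, 3, 7, 4, 9, 6]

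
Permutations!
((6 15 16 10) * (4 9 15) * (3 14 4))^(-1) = (3 6 10 16 15 9 4 14)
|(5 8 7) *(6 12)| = |(5 8 7)(6 12)| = 6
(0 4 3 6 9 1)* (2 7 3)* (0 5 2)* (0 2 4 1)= (0 1 5 4 2 7 3 6 9)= [1, 5, 7, 6, 2, 4, 9, 3, 8, 0]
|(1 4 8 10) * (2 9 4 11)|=|(1 11 2 9 4 8 10)|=7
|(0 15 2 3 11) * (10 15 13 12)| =8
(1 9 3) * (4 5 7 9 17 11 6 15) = (1 17 11 6 15 4 5 7 9 3) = [0, 17, 2, 1, 5, 7, 15, 9, 8, 3, 10, 6, 12, 13, 14, 4, 16, 11]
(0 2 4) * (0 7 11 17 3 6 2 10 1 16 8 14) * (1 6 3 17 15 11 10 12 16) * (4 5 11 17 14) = (0 12 16 8 4 7 10 6 2 5 11 15 17 14) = [12, 1, 5, 3, 7, 11, 2, 10, 4, 9, 6, 15, 16, 13, 0, 17, 8, 14]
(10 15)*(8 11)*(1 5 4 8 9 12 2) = (1 5 4 8 11 9 12 2)(10 15) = [0, 5, 1, 3, 8, 4, 6, 7, 11, 12, 15, 9, 2, 13, 14, 10]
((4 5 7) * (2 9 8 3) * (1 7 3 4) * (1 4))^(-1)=((1 7 4 5 3 2 9 8))^(-1)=(1 8 9 2 3 5 4 7)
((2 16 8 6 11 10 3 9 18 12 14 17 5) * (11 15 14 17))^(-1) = ((2 16 8 6 15 14 11 10 3 9 18 12 17 5))^(-1) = (2 5 17 12 18 9 3 10 11 14 15 6 8 16)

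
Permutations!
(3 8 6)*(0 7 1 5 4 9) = (0 7 1 5 4 9)(3 8 6) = [7, 5, 2, 8, 9, 4, 3, 1, 6, 0]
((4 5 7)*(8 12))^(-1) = (4 7 5)(8 12)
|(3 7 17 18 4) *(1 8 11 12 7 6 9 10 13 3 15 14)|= |(1 8 11 12 7 17 18 4 15 14)(3 6 9 10 13)|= 10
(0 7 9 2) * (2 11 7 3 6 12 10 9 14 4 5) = (0 3 6 12 10 9 11 7 14 4 5 2) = [3, 1, 0, 6, 5, 2, 12, 14, 8, 11, 9, 7, 10, 13, 4]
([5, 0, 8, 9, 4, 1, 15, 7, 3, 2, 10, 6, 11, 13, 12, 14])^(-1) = [1, 5, 9, 8, 4, 0, 11, 7, 2, 3, 10, 12, 14, 13, 15, 6]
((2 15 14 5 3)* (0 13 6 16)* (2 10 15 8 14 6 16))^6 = (16)(2 15 3 14)(5 8 6 10)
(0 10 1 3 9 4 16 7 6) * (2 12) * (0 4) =(0 10 1 3 9)(2 12)(4 16 7 6) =[10, 3, 12, 9, 16, 5, 4, 6, 8, 0, 1, 11, 2, 13, 14, 15, 7]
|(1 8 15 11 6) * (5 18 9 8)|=8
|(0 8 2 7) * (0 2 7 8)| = 3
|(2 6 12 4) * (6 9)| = |(2 9 6 12 4)| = 5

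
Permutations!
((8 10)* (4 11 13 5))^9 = (4 11 13 5)(8 10) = ((4 11 13 5)(8 10))^9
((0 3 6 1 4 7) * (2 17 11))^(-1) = (0 7 4 1 6 3)(2 11 17)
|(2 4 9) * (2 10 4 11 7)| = |(2 11 7)(4 9 10)| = 3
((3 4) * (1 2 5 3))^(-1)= (1 4 3 5 2)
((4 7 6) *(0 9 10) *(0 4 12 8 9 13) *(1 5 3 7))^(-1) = ((0 13)(1 5 3 7 6 12 8 9 10 4))^(-1) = (0 13)(1 4 10 9 8 12 6 7 3 5)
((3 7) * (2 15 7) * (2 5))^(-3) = (2 7 5 15 3)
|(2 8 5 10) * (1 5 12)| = 6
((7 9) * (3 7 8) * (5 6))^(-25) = (3 8 9 7)(5 6)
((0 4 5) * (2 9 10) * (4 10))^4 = ((0 10 2 9 4 5))^4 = (0 4 2)(5 9 10)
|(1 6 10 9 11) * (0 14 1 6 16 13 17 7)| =|(0 14 1 16 13 17 7)(6 10 9 11)| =28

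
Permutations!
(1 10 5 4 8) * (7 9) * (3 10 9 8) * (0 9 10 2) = (0 9 7 8 1 10 5 4 3 2) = [9, 10, 0, 2, 3, 4, 6, 8, 1, 7, 5]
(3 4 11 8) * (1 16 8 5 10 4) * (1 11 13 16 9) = [0, 9, 2, 11, 13, 10, 6, 7, 3, 1, 4, 5, 12, 16, 14, 15, 8] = (1 9)(3 11 5 10 4 13 16 8)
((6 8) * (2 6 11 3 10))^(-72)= ((2 6 8 11 3 10))^(-72)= (11)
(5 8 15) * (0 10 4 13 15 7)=(0 10 4 13 15 5 8 7)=[10, 1, 2, 3, 13, 8, 6, 0, 7, 9, 4, 11, 12, 15, 14, 5]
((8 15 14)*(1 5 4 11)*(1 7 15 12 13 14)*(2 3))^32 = (1 4 7)(5 11 15)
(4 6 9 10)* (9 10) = (4 6 10) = [0, 1, 2, 3, 6, 5, 10, 7, 8, 9, 4]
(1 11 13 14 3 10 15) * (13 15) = [0, 11, 2, 10, 4, 5, 6, 7, 8, 9, 13, 15, 12, 14, 3, 1] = (1 11 15)(3 10 13 14)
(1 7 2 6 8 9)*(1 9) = (9)(1 7 2 6 8) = [0, 7, 6, 3, 4, 5, 8, 2, 1, 9]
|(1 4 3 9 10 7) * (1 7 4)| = |(3 9 10 4)| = 4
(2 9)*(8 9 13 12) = (2 13 12 8 9) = [0, 1, 13, 3, 4, 5, 6, 7, 9, 2, 10, 11, 8, 12]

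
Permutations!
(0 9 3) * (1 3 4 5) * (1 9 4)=[4, 3, 2, 0, 5, 9, 6, 7, 8, 1]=(0 4 5 9 1 3)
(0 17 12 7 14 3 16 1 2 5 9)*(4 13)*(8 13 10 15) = (0 17 12 7 14 3 16 1 2 5 9)(4 10 15 8 13) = [17, 2, 5, 16, 10, 9, 6, 14, 13, 0, 15, 11, 7, 4, 3, 8, 1, 12]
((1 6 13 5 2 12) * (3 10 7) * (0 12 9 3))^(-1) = (0 7 10 3 9 2 5 13 6 1 12)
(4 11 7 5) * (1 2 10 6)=(1 2 10 6)(4 11 7 5)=[0, 2, 10, 3, 11, 4, 1, 5, 8, 9, 6, 7]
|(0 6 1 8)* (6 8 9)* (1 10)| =4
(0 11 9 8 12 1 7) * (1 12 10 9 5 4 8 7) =(12)(0 11 5 4 8 10 9 7) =[11, 1, 2, 3, 8, 4, 6, 0, 10, 7, 9, 5, 12]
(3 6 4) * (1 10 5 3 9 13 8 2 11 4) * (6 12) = (1 10 5 3 12 6)(2 11 4 9 13 8) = [0, 10, 11, 12, 9, 3, 1, 7, 2, 13, 5, 4, 6, 8]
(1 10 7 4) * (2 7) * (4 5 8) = (1 10 2 7 5 8 4) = [0, 10, 7, 3, 1, 8, 6, 5, 4, 9, 2]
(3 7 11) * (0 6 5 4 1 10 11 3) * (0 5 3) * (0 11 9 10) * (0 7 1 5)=(0 6 3 1 7 11)(4 5)(9 10)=[6, 7, 2, 1, 5, 4, 3, 11, 8, 10, 9, 0]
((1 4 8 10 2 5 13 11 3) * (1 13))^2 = ((1 4 8 10 2 5)(3 13 11))^2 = (1 8 2)(3 11 13)(4 10 5)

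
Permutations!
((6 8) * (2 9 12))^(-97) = (2 12 9)(6 8)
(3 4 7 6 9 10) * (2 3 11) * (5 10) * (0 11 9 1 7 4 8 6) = (0 11 2 3 8 6 1 7)(5 10 9) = [11, 7, 3, 8, 4, 10, 1, 0, 6, 5, 9, 2]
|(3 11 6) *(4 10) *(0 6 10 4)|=5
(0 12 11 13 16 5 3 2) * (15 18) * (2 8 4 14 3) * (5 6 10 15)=(0 12 11 13 16 6 10 15 18 5 2)(3 8 4 14)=[12, 1, 0, 8, 14, 2, 10, 7, 4, 9, 15, 13, 11, 16, 3, 18, 6, 17, 5]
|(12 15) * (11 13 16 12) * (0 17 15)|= |(0 17 15 11 13 16 12)|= 7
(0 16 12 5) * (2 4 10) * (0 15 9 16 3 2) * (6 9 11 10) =(0 3 2 4 6 9 16 12 5 15 11 10) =[3, 1, 4, 2, 6, 15, 9, 7, 8, 16, 0, 10, 5, 13, 14, 11, 12]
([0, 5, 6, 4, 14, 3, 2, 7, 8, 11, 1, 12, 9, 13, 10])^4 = (1 14 3)(4 5 10)(9 11 12)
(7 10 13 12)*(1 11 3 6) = (1 11 3 6)(7 10 13 12) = [0, 11, 2, 6, 4, 5, 1, 10, 8, 9, 13, 3, 7, 12]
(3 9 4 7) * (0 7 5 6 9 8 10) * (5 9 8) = [7, 1, 2, 5, 9, 6, 8, 3, 10, 4, 0] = (0 7 3 5 6 8 10)(4 9)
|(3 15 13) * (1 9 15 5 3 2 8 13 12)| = |(1 9 15 12)(2 8 13)(3 5)| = 12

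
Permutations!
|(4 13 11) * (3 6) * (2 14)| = 6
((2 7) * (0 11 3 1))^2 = ((0 11 3 1)(2 7))^2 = (0 3)(1 11)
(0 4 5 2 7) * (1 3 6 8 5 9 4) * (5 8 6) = (0 1 3 5 2 7)(4 9) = [1, 3, 7, 5, 9, 2, 6, 0, 8, 4]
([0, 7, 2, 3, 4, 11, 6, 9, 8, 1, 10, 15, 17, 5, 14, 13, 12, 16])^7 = (1 7 9)(5 13 15 11)(12 17 16)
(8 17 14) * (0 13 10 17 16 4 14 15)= [13, 1, 2, 3, 14, 5, 6, 7, 16, 9, 17, 11, 12, 10, 8, 0, 4, 15]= (0 13 10 17 15)(4 14 8 16)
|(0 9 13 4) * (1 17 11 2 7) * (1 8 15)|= 28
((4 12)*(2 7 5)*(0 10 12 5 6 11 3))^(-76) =(0 5 11 12 7)(2 3 4 6 10)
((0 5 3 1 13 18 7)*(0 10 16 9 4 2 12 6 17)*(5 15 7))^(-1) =(0 17 6 12 2 4 9 16 10 7 15)(1 3 5 18 13)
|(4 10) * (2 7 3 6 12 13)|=|(2 7 3 6 12 13)(4 10)|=6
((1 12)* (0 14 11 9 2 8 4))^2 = (0 11 2 4 14 9 8) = ((0 14 11 9 2 8 4)(1 12))^2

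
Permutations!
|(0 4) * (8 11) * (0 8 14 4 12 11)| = 6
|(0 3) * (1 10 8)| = 6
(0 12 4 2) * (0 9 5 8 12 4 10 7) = [4, 1, 9, 3, 2, 8, 6, 0, 12, 5, 7, 11, 10] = (0 4 2 9 5 8 12 10 7)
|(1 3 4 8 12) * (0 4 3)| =5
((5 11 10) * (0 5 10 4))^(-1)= (0 4 11 5)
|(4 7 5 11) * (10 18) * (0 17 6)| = 12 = |(0 17 6)(4 7 5 11)(10 18)|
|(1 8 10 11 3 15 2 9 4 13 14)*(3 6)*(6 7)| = |(1 8 10 11 7 6 3 15 2 9 4 13 14)| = 13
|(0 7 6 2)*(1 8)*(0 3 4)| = |(0 7 6 2 3 4)(1 8)| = 6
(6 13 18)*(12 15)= (6 13 18)(12 15)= [0, 1, 2, 3, 4, 5, 13, 7, 8, 9, 10, 11, 15, 18, 14, 12, 16, 17, 6]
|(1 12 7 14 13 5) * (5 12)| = 4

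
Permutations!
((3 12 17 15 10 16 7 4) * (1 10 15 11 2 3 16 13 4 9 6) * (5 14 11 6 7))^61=(1 3 5 10 12 14 13 17 11 4 6 2 16)(7 9)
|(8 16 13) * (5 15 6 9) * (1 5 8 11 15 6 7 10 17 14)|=13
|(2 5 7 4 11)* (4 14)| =6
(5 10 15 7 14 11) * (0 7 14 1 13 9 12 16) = [7, 13, 2, 3, 4, 10, 6, 1, 8, 12, 15, 5, 16, 9, 11, 14, 0] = (0 7 1 13 9 12 16)(5 10 15 14 11)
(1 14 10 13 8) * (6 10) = (1 14 6 10 13 8) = [0, 14, 2, 3, 4, 5, 10, 7, 1, 9, 13, 11, 12, 8, 6]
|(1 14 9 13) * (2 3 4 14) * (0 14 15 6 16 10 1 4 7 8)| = |(0 14 9 13 4 15 6 16 10 1 2 3 7 8)| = 14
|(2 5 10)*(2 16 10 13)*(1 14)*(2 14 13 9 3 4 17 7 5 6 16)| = 12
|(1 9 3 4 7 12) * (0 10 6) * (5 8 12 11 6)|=12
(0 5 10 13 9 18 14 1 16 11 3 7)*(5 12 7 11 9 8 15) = (0 12 7)(1 16 9 18 14)(3 11)(5 10 13 8 15) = [12, 16, 2, 11, 4, 10, 6, 0, 15, 18, 13, 3, 7, 8, 1, 5, 9, 17, 14]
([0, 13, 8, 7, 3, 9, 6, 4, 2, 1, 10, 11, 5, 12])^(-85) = [0, 1, 8, 4, 7, 5, 6, 3, 2, 9, 10, 11, 12, 13]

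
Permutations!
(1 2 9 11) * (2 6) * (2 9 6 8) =(1 8 2 6 9 11) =[0, 8, 6, 3, 4, 5, 9, 7, 2, 11, 10, 1]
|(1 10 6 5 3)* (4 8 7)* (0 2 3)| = 21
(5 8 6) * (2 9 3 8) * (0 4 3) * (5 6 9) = (0 4 3 8 9)(2 5) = [4, 1, 5, 8, 3, 2, 6, 7, 9, 0]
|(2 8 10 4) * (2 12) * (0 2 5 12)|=|(0 2 8 10 4)(5 12)|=10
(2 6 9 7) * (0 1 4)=[1, 4, 6, 3, 0, 5, 9, 2, 8, 7]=(0 1 4)(2 6 9 7)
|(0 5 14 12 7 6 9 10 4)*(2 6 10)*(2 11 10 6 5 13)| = |(0 13 2 5 14 12 7 6 9 11 10 4)| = 12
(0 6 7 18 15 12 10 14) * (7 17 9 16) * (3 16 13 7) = [6, 1, 2, 16, 4, 5, 17, 18, 8, 13, 14, 11, 10, 7, 0, 12, 3, 9, 15] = (0 6 17 9 13 7 18 15 12 10 14)(3 16)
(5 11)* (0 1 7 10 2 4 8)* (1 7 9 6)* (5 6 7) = (0 5 11 6 1 9 7 10 2 4 8) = [5, 9, 4, 3, 8, 11, 1, 10, 0, 7, 2, 6]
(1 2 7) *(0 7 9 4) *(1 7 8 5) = (0 8 5 1 2 9 4) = [8, 2, 9, 3, 0, 1, 6, 7, 5, 4]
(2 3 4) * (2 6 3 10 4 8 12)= (2 10 4 6 3 8 12)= [0, 1, 10, 8, 6, 5, 3, 7, 12, 9, 4, 11, 2]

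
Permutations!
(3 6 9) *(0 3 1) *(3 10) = (0 10 3 6 9 1) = [10, 0, 2, 6, 4, 5, 9, 7, 8, 1, 3]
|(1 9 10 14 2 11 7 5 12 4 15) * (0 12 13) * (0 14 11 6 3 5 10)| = 6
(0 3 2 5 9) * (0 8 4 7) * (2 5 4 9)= (0 3 5 2 4 7)(8 9)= [3, 1, 4, 5, 7, 2, 6, 0, 9, 8]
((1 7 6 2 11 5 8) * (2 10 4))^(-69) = (1 10 11)(2 8 6)(4 5 7)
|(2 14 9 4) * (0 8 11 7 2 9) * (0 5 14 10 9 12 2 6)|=|(0 8 11 7 6)(2 10 9 4 12)(5 14)|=10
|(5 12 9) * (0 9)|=|(0 9 5 12)|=4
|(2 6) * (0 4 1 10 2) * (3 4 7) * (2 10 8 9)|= 9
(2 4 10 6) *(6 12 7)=(2 4 10 12 7 6)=[0, 1, 4, 3, 10, 5, 2, 6, 8, 9, 12, 11, 7]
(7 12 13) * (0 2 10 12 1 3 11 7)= (0 2 10 12 13)(1 3 11 7)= [2, 3, 10, 11, 4, 5, 6, 1, 8, 9, 12, 7, 13, 0]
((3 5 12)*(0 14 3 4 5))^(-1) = (0 3 14)(4 12 5)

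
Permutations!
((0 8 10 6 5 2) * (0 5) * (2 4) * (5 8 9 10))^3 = (0 6 10 9)(2 4 5 8)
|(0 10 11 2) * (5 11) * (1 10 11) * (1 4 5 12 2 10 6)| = 10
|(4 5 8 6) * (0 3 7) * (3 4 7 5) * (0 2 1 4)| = |(1 4 3 5 8 6 7 2)| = 8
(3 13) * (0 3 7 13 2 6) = (0 3 2 6)(7 13) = [3, 1, 6, 2, 4, 5, 0, 13, 8, 9, 10, 11, 12, 7]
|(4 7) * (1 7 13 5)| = 5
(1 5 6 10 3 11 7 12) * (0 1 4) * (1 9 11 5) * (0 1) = (0 9 11 7 12 4 1)(3 5 6 10) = [9, 0, 2, 5, 1, 6, 10, 12, 8, 11, 3, 7, 4]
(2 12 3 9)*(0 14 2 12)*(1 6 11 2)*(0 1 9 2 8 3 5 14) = [0, 6, 1, 2, 4, 14, 11, 7, 3, 12, 10, 8, 5, 13, 9] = (1 6 11 8 3 2)(5 14 9 12)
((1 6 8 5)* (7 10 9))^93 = (10)(1 6 8 5)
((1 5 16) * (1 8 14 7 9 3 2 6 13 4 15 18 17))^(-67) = (1 2 5 6 16 13 8 4 14 15 7 18 9 17 3)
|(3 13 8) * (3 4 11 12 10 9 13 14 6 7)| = 28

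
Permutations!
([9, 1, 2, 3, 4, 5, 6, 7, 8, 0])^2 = (9)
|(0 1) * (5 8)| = 2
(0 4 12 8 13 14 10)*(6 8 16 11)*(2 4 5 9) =(0 5 9 2 4 12 16 11 6 8 13 14 10) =[5, 1, 4, 3, 12, 9, 8, 7, 13, 2, 0, 6, 16, 14, 10, 15, 11]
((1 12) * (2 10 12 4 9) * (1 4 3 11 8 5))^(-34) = (1 3 11 8 5)(2 10 12 4 9)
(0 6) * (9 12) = (0 6)(9 12) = [6, 1, 2, 3, 4, 5, 0, 7, 8, 12, 10, 11, 9]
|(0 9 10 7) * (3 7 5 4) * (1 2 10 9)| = 8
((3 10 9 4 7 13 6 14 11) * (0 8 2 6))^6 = (0 3)(2 9)(4 6)(7 14)(8 10)(11 13)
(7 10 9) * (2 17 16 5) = (2 17 16 5)(7 10 9) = [0, 1, 17, 3, 4, 2, 6, 10, 8, 7, 9, 11, 12, 13, 14, 15, 5, 16]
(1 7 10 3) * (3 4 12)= [0, 7, 2, 1, 12, 5, 6, 10, 8, 9, 4, 11, 3]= (1 7 10 4 12 3)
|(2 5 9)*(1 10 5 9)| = |(1 10 5)(2 9)| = 6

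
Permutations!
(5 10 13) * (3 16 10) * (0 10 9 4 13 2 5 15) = (0 10 2 5 3 16 9 4 13 15) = [10, 1, 5, 16, 13, 3, 6, 7, 8, 4, 2, 11, 12, 15, 14, 0, 9]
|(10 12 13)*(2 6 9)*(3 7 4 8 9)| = 21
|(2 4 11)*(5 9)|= 6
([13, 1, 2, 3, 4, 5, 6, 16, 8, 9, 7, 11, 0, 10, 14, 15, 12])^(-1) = [12, 1, 2, 3, 4, 5, 6, 10, 8, 9, 13, 11, 16, 0, 14, 15, 7]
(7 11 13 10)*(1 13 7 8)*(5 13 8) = (1 8)(5 13 10)(7 11) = [0, 8, 2, 3, 4, 13, 6, 11, 1, 9, 5, 7, 12, 10]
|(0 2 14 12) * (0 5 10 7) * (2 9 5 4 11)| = 5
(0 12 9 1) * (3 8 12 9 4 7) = [9, 0, 2, 8, 7, 5, 6, 3, 12, 1, 10, 11, 4] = (0 9 1)(3 8 12 4 7)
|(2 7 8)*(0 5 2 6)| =6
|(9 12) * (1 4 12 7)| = |(1 4 12 9 7)| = 5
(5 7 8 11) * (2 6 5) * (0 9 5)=(0 9 5 7 8 11 2 6)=[9, 1, 6, 3, 4, 7, 0, 8, 11, 5, 10, 2]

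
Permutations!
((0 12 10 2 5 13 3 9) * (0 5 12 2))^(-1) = (0 10 12 2)(3 13 5 9)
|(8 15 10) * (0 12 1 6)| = |(0 12 1 6)(8 15 10)| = 12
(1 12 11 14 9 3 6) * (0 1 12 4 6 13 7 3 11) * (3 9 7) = (0 1 4 6 12)(3 13)(7 9 11 14) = [1, 4, 2, 13, 6, 5, 12, 9, 8, 11, 10, 14, 0, 3, 7]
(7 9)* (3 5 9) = (3 5 9 7) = [0, 1, 2, 5, 4, 9, 6, 3, 8, 7]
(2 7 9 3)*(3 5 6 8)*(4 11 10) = [0, 1, 7, 2, 11, 6, 8, 9, 3, 5, 4, 10] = (2 7 9 5 6 8 3)(4 11 10)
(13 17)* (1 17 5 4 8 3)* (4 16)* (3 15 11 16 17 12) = (1 12 3)(4 8 15 11 16)(5 17 13) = [0, 12, 2, 1, 8, 17, 6, 7, 15, 9, 10, 16, 3, 5, 14, 11, 4, 13]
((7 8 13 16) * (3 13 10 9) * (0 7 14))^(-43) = (0 8 9 13 14 7 10 3 16)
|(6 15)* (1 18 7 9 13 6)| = |(1 18 7 9 13 6 15)| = 7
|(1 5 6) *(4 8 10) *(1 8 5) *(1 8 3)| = |(1 8 10 4 5 6 3)| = 7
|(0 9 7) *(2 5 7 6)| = 6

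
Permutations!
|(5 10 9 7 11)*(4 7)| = 6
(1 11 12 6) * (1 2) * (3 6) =[0, 11, 1, 6, 4, 5, 2, 7, 8, 9, 10, 12, 3] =(1 11 12 3 6 2)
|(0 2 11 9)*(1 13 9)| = 6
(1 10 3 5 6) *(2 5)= (1 10 3 2 5 6)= [0, 10, 5, 2, 4, 6, 1, 7, 8, 9, 3]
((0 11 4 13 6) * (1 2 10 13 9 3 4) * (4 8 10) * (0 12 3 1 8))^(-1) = ((0 11 8 10 13 6 12 3)(1 2 4 9))^(-1) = (0 3 12 6 13 10 8 11)(1 9 4 2)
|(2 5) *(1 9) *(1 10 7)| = 4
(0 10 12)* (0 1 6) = (0 10 12 1 6) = [10, 6, 2, 3, 4, 5, 0, 7, 8, 9, 12, 11, 1]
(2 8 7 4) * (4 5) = [0, 1, 8, 3, 2, 4, 6, 5, 7] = (2 8 7 5 4)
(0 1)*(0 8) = [1, 8, 2, 3, 4, 5, 6, 7, 0] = (0 1 8)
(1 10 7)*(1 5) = (1 10 7 5) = [0, 10, 2, 3, 4, 1, 6, 5, 8, 9, 7]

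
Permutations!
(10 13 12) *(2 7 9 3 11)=(2 7 9 3 11)(10 13 12)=[0, 1, 7, 11, 4, 5, 6, 9, 8, 3, 13, 2, 10, 12]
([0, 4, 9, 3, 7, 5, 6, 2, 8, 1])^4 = [0, 9, 7, 3, 1, 5, 6, 4, 8, 2]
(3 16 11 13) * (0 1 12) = (0 1 12)(3 16 11 13) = [1, 12, 2, 16, 4, 5, 6, 7, 8, 9, 10, 13, 0, 3, 14, 15, 11]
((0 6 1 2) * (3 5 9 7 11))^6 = (0 1)(2 6)(3 5 9 7 11)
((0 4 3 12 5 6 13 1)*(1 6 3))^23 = ((0 4 1)(3 12 5)(6 13))^23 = (0 1 4)(3 5 12)(6 13)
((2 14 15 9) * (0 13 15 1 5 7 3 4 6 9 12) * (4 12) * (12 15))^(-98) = (0 13 12)(1 7 15 6 2)(3 4 9 14 5)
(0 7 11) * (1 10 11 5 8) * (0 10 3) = [7, 3, 2, 0, 4, 8, 6, 5, 1, 9, 11, 10] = (0 7 5 8 1 3)(10 11)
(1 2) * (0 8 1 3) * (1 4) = (0 8 4 1 2 3) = [8, 2, 3, 0, 1, 5, 6, 7, 4]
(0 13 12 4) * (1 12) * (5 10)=[13, 12, 2, 3, 0, 10, 6, 7, 8, 9, 5, 11, 4, 1]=(0 13 1 12 4)(5 10)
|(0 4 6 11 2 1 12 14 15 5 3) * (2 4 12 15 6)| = 11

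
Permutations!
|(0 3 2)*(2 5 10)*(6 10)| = |(0 3 5 6 10 2)| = 6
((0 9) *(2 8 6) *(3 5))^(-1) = (0 9)(2 6 8)(3 5)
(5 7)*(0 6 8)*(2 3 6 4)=(0 4 2 3 6 8)(5 7)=[4, 1, 3, 6, 2, 7, 8, 5, 0]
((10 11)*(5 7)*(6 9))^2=(11)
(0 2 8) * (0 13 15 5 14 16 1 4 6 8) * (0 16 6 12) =(0 2 16 1 4 12)(5 14 6 8 13 15) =[2, 4, 16, 3, 12, 14, 8, 7, 13, 9, 10, 11, 0, 15, 6, 5, 1]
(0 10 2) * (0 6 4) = [10, 1, 6, 3, 0, 5, 4, 7, 8, 9, 2] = (0 10 2 6 4)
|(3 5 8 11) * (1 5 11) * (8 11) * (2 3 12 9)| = |(1 5 11 12 9 2 3 8)| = 8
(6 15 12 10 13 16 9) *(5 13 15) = (5 13 16 9 6)(10 15 12) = [0, 1, 2, 3, 4, 13, 5, 7, 8, 6, 15, 11, 10, 16, 14, 12, 9]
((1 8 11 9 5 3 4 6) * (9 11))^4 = (11)(1 3 8 4 9 6 5)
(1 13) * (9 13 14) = [0, 14, 2, 3, 4, 5, 6, 7, 8, 13, 10, 11, 12, 1, 9] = (1 14 9 13)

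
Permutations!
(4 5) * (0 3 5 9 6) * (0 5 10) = (0 3 10)(4 9 6 5) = [3, 1, 2, 10, 9, 4, 5, 7, 8, 6, 0]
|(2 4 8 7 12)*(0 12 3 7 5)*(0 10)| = 14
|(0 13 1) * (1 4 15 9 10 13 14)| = |(0 14 1)(4 15 9 10 13)| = 15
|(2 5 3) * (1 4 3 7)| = |(1 4 3 2 5 7)| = 6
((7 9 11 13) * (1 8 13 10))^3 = (1 7 10 13 11 8 9)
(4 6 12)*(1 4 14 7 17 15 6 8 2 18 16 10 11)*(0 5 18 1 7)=(0 5 18 16 10 11 7 17 15 6 12 14)(1 4 8 2)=[5, 4, 1, 3, 8, 18, 12, 17, 2, 9, 11, 7, 14, 13, 0, 6, 10, 15, 16]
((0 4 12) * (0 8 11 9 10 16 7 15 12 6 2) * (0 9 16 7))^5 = (0 10 11 2 12 4 7 16 9 8 6 15)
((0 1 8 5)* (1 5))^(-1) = (0 5)(1 8)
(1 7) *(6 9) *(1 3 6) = [0, 7, 2, 6, 4, 5, 9, 3, 8, 1] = (1 7 3 6 9)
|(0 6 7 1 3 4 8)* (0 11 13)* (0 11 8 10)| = |(0 6 7 1 3 4 10)(11 13)| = 14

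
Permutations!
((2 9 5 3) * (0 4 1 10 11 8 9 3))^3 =(0 10 9 4 11 5 1 8)(2 3)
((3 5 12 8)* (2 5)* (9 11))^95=((2 5 12 8 3)(9 11))^95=(12)(9 11)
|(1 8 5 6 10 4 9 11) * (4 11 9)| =|(1 8 5 6 10 11)| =6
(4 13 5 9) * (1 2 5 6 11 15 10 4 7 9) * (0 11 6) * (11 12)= (0 12 11 15 10 4 13)(1 2 5)(7 9)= [12, 2, 5, 3, 13, 1, 6, 9, 8, 7, 4, 15, 11, 0, 14, 10]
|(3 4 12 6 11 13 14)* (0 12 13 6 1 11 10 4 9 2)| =12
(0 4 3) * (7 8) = [4, 1, 2, 0, 3, 5, 6, 8, 7] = (0 4 3)(7 8)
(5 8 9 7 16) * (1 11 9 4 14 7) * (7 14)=(1 11 9)(4 7 16 5 8)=[0, 11, 2, 3, 7, 8, 6, 16, 4, 1, 10, 9, 12, 13, 14, 15, 5]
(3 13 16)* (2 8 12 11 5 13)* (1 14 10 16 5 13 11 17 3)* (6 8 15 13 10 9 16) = [0, 14, 15, 2, 4, 11, 8, 7, 12, 16, 6, 10, 17, 5, 9, 13, 1, 3] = (1 14 9 16)(2 15 13 5 11 10 6 8 12 17 3)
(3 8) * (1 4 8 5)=(1 4 8 3 5)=[0, 4, 2, 5, 8, 1, 6, 7, 3]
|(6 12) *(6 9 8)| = |(6 12 9 8)| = 4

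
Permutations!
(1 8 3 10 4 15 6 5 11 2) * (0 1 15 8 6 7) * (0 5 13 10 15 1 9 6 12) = (0 9 6 13 10 4 8 3 15 7 5 11 2 1 12) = [9, 12, 1, 15, 8, 11, 13, 5, 3, 6, 4, 2, 0, 10, 14, 7]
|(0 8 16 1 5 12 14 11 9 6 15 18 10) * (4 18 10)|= 12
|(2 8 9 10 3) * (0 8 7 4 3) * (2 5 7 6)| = 4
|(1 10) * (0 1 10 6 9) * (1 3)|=|(10)(0 3 1 6 9)|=5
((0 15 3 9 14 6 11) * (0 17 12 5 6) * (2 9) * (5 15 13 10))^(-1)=((0 13 10 5 6 11 17 12 15 3 2 9 14))^(-1)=(0 14 9 2 3 15 12 17 11 6 5 10 13)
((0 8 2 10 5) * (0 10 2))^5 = ((0 8)(5 10))^5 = (0 8)(5 10)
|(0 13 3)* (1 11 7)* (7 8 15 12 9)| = |(0 13 3)(1 11 8 15 12 9 7)| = 21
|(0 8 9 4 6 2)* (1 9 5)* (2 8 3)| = |(0 3 2)(1 9 4 6 8 5)| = 6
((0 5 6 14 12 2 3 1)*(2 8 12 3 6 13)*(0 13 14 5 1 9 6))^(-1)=(0 2 13 1)(3 14 5 6 9)(8 12)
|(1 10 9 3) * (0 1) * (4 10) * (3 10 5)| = |(0 1 4 5 3)(9 10)| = 10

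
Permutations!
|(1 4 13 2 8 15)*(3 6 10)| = 6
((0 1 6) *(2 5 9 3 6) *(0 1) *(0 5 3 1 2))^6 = ((0 5 9 1)(2 3 6))^6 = (0 9)(1 5)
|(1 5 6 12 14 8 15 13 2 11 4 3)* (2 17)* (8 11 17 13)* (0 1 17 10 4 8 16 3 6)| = |(0 1 5)(2 10 4 6 12 14 11 8 15 16 3 17)| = 12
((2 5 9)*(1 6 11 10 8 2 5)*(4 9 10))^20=((1 6 11 4 9 5 10 8 2))^20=(1 11 9 10 2 6 4 5 8)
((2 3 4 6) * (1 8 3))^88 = (1 6 3)(2 4 8) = ((1 8 3 4 6 2))^88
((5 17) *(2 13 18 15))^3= (2 15 18 13)(5 17)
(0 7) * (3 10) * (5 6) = (0 7)(3 10)(5 6) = [7, 1, 2, 10, 4, 6, 5, 0, 8, 9, 3]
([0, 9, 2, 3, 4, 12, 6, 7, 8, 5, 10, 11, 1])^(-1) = (1 12 5 9)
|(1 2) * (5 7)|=2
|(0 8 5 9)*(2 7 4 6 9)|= 8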